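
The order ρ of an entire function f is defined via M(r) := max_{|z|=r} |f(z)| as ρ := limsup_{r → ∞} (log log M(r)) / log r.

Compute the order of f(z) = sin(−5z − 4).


sin(w) is a linear combination of e^{iw} and e^{−iw} (or e^w, e^{−w} in the hyperbolic case), so |sin(w)| ≤ e^{|w|}. With w = −5z − 4, |w| ≤ 5|z| + 4 = 5r + 4 on |z| = r, giving M(r) ≤ e^{5r + 4}, so ρ ≤ 1. On a suitable ray (z = it for sin/cos; z = t for sinh/cosh, t real → ∞), |sin(−5z − 4)| grows like e^{5|t|}/2, so ρ ≥ 1. Hence ρ = 1.
Therefore ρ = 1.

Order ρ = 1.


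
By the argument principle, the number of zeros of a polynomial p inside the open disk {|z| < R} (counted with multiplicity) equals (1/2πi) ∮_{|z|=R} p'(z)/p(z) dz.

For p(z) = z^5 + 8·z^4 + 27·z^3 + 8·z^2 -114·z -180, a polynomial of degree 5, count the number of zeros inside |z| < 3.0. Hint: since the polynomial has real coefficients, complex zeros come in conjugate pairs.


The zeros of p are: 2, (-3 + 3i), (-3 - 3i), (-2 + 1i), (-2 - 1i).
Their magnitudes are: 2, 4.243, 4.243, 2.236, 2.236.
Zeros with |z| < R = 3.0: 2, (-2 + 1i), (-2 - 1i).
Count = 3.
By the argument principle, (1/2πi) ∮_{|z|=R} p'(z)/p(z) dz equals exactly this count.

Number of zeros inside |z| < 3.0: 3.


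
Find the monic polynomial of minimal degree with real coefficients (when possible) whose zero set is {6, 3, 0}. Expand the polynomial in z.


The polynomial is p(z) = ∏_{α ∈ S} (z − α), where S = {6, 3, 0}.
Expanding the product yields: p(z) = z^3 -9·z^2 + 18·z.
The resulting polynomial has degree 3 and real coefficients as required.

p(z) = z^3 -9·z^2 + 18·z.


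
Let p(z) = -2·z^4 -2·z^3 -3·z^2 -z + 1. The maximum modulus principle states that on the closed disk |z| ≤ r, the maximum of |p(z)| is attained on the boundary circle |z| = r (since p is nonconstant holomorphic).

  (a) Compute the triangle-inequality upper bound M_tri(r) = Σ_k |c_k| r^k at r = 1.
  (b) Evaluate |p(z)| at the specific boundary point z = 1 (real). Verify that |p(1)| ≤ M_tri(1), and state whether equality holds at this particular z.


Coefficients: c_0 = 1, c_1 = -1, c_2 = -3, c_3 = -2, c_4 = -2. Radius r = 1.
Part (a). Triangle bound: M_tri(r) = Σ_k |c_k| r^k
  = |1|·1^0 + |-1|·1^1 + |-3|·1^2 + |-2|·1^3 + |-2|·1^4
  = 1 + 1 + 3 + 2 + 2 = 9.
This bounds M(r) := max_{|z|=r} |p(z)| from above; equality holds iff all terms c_k z^k can be made to align in phase at a single z on |z|=r.
Part (b). At z = 1 (real, on the circle |z| = r):
  p(1) = (1)·1^0 + (-1)·1^1 + (-3)·1^2 + (-2)·1^3 + (-2)·1^4 = -7.
  |p(1)| = 7.
Check: |p(1)| = 7 ≤ 9 = M_tri(1). ✓ Equality does not hold at z = 1 (the coefficients have mixed signs, so the terms do not all align in phase there).

M_tri(1) = 9; |p(1)| = 7; equality at z=1: no.


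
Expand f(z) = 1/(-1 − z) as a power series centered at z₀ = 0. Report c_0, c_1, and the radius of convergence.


Let w = z − z₀, so z = z₀ + w.
Then -1 − z = -1 − (z₀ + w) = (-1 − z₀) − w = -1 − w.
f(z) = 1/(-1 − w) = (1/(-1)) · 1/(1 − w/(-1)) = Σ_{n≥0} w^n / (-1)^(n+1).
So c_n = 1/(-1)^(n+1):
  c_0 = 1/(-1)^1 = -1.
  c_1 = 1/(-1)^2 = 1.
The series is valid for |w/d| < 1, i.e. |z − z₀| < |d|.
Radius of convergence: R = |-1 − z₀| = |-1| = 1 (distance from z₀ to the singularity z = -1).

c_0 = -1, c_1 = 1; R = 1.


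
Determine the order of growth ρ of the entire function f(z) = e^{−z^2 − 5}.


|e^{−z^2 − 5}| = e^{Re(-1·z^2) + -5} ≤ e^{1|z|^2 + -5} = e^{1r^2 + -5} on |z| = r, so ρ ≤ 2. Choosing z on |z|=r so that -1·z^2 is real positive (always possible by picking arg z appropriately) gives |f(z)| = e^{1r^2 + -5}, matching the bound. The additive constant -5 does not affect log log M(r) ~ 2·log r. Hence ρ = 2.
Therefore ρ = 2.

Order ρ = 2.


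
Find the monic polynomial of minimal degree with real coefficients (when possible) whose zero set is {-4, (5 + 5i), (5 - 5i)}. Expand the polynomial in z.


The polynomial is p(z) = ∏_{α ∈ S} (z − α), where S = {-4, (5 + 5i), (5 - 5i)}.
Expanding the product yields: p(z) = z^3 -6·z^2 + 10·z + 200.
Note conjugate pairs combine to real quadratics: (z − (5+5i))(z − (5−5i)) = z² − 10z + 50.
The resulting polynomial has degree 3 and real coefficients as required.

p(z) = z^3 -6·z^2 + 10·z + 200.


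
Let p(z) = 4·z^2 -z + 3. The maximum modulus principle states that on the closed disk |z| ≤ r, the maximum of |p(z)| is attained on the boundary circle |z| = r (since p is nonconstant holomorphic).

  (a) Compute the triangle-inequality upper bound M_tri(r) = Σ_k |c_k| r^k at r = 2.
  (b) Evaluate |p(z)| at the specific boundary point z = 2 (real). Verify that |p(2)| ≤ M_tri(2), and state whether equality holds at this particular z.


Coefficients: c_0 = 3, c_1 = -1, c_2 = 4. Radius r = 2.
Part (a). Triangle bound: M_tri(r) = Σ_k |c_k| r^k
  = |3|·2^0 + |-1|·2^1 + |4|·2^2
  = 3 + 2 + 16 = 21.
This bounds M(r) := max_{|z|=r} |p(z)| from above; equality holds iff all terms c_k z^k can be made to align in phase at a single z on |z|=r.
Part (b). At z = 2 (real, on the circle |z| = r):
  p(2) = (3)·2^0 + (-1)·2^1 + (4)·2^2 = 17.
  |p(2)| = 17.
Check: |p(2)| = 17 ≤ 21 = M_tri(2). ✓ Equality does not hold at z = 2 (the coefficients have mixed signs, so the terms do not all align in phase there).

M_tri(2) = 21; |p(2)| = 17; equality at z=2: no.


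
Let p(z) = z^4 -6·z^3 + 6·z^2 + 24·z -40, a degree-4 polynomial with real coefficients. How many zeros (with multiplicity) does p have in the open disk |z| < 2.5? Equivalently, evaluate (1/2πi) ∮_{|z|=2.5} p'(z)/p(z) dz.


The zeros of p are: 2, (3 + 1i), (3 - 1i), -2.
Their magnitudes are: 2, 3.162, 3.162, 2.
Zeros with |z| < R = 2.5: 2, -2.
Count = 2.
By the argument principle, (1/2πi) ∮_{|z|=R} p'(z)/p(z) dz equals exactly this count.

Number of zeros inside |z| < 2.5: 2.


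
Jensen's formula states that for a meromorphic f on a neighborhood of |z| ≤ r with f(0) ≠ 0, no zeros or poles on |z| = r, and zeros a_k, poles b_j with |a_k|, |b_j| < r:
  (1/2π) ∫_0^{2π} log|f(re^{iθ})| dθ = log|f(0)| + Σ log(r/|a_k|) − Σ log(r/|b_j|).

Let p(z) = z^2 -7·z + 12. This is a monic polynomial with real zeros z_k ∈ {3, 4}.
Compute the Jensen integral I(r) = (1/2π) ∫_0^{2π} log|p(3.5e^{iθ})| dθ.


Zeros: 3, 4; r = 3.5.
Inside |z| < r: 3. Outside (|z| ≥ r): 4.
p(0) = 12, so log|p(0)| = log(12) = 2.4849.
Apply Jensen: I(r) = log|p(0)| + Σ_k log(r/|z_k|), summed over zeros inside |z| < r.
  log(r/|z_k|) for z_k = 3: log(3.5/3) = 0.1542
  Outside zeros (4) contribute nothing to the Jensen sum.
Sum over inside zeros: 0.1542.
I(r) = log|p(0)| + (inside sum) = 2.4849 + 0.1542 = 2.6391.
Note: since some zeros are outside |z| ≤ r, the simplified n·log(r) form does NOT apply — only the inside zeros contribute.

I(r) ≈ 2.6391.


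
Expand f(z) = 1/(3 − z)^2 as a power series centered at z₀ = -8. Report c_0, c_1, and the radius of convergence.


Let w = z − z₀, so z = z₀ + w.
Then 3 − z = 3 − (z₀ + w) = (3 − z₀) − w = 11 − w.
f(z) = 1/(11 − w)^2 = (1/(11)^2) · (1 − w/(11))^{−2}.
By the binomial series (1−u)^{−2} = Σ_{n≥0} C(n+1, 1) u^n for |u|<1, with u = w/(11):
  c_n = C(n+1, 1) / (11)^(n+2).
  c_0 = 1/(11)^2 = 1/121.
  c_1 = 2/(11)^3 = 2/1331.
The series is valid for |w/d| < 1, i.e. |z − z₀| < |d|.
Radius of convergence: R = |3 − z₀| = |11| = 11 (distance from z₀ to the singularity z = 3).

c_0 = 1/121, c_1 = 2/1331; R = 11.


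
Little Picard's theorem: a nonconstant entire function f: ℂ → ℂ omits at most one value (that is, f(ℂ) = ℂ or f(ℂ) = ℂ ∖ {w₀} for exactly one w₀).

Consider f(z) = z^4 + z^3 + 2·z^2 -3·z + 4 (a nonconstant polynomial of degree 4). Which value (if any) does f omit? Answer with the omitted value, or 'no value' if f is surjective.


Little Picard bounds the complement of f(ℂ) to at most one point.
For every w ∈ ℂ, the equation p(z) − w = 0 is a nonconstant polynomial in z and hence has at least one root by the fundamental theorem of algebra. So p is surjective onto ℂ, omitting no value.

Omitted value: no value.


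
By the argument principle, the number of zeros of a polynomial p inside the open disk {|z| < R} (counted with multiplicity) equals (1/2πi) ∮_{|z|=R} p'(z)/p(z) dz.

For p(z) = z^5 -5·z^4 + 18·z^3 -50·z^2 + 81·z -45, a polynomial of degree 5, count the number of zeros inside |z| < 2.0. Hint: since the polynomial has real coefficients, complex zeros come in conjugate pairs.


The zeros of p are: 1, (0 + 3i), (0 - 3i), (2 + 1i), (2 - 1i).
Their magnitudes are: 1, 3, 3, 2.236, 2.236.
Zeros with |z| < R = 2.0: 1.
Count = 1.
By the argument principle, (1/2πi) ∮_{|z|=R} p'(z)/p(z) dz equals exactly this count.

Number of zeros inside |z| < 2.0: 1.


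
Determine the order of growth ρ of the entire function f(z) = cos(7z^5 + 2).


Write cos(w) = (e^{iw} ± e^{−iw})/(2 or 2i), so |cos(w)| ≤ e^{|w|}. With w = 7z^5 + 2, |w| ≤ 7r^5 + 2 on |z|=r, giving M(r) ≤ e^{7r^5 + 2} and ρ ≤ 5. For the lower bound, choose z on |z|=r with 7z^5 purely imaginary of modulus 7r^5; then |cos(7z^5 + 2)| grows like e^{7r^5}/2, so ρ ≥ 5. Hence ρ = 5.
Therefore ρ = 5.

Order ρ = 5.


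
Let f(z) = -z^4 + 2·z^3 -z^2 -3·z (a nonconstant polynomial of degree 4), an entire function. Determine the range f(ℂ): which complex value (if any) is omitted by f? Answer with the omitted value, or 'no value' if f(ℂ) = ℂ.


Little Picard bounds the complement of f(ℂ) to at most one point.
For every w ∈ ℂ, the equation p(z) − w = 0 is a nonconstant polynomial in z and hence has at least one root by the fundamental theorem of algebra. So p is surjective onto ℂ, omitting no value.

Omitted value: no value.


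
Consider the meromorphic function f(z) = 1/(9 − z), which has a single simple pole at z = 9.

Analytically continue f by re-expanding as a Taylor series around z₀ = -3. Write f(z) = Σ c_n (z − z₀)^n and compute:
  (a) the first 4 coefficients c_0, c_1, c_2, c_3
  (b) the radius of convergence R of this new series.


Let w = z − z₀, so z = z₀ + w.
Then 9 − z = 9 − (z₀ + w) = (9 − z₀) − w = 12 − w.
f(z) = 1/(12 − w) = (1/(12)) · 1/(1 − w/(12)) = Σ_{n≥0} w^n / (12)^(n+1).
So c_n = 1/(12)^(n+1):
  c_0 = 1/(12)^1 = 1/12.
  c_1 = 1/(12)^2 = 1/144.
  c_2 = 1/(12)^3 = 1/1728.
  c_3 = 1/(12)^4 = 1/20736.
The series is valid for |w/d| < 1, i.e. |z − z₀| < |d|.
Radius of convergence: R = |9 − z₀| = |12| = 12 (distance from z₀ to the singularity z = 9).

c_0 = 1/12, c_1 = 1/144, c_2 = 1/1728, c_3 = 1/20736; R = 12.


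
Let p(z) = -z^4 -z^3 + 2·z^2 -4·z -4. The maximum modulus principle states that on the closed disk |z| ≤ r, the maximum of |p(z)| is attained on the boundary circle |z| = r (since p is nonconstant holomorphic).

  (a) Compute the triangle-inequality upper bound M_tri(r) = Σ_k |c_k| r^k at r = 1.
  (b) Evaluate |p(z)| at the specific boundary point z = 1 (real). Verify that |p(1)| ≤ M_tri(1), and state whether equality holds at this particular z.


Coefficients: c_0 = -4, c_1 = -4, c_2 = 2, c_3 = -1, c_4 = -1. Radius r = 1.
Part (a). Triangle bound: M_tri(r) = Σ_k |c_k| r^k
  = |-4|·1^0 + |-4|·1^1 + |2|·1^2 + |-1|·1^3 + |-1|·1^4
  = 4 + 4 + 2 + 1 + 1 = 12.
This bounds M(r) := max_{|z|=r} |p(z)| from above; equality holds iff all terms c_k z^k can be made to align in phase at a single z on |z|=r.
Part (b). At z = 1 (real, on the circle |z| = r):
  p(1) = (-4)·1^0 + (-4)·1^1 + (2)·1^2 + (-1)·1^3 + (-1)·1^4 = -8.
  |p(1)| = 8.
Check: |p(1)| = 8 ≤ 12 = M_tri(1). ✓ Equality does not hold at z = 1 (the coefficients have mixed signs, so the terms do not all align in phase there).

M_tri(1) = 12; |p(1)| = 8; equality at z=1: no.


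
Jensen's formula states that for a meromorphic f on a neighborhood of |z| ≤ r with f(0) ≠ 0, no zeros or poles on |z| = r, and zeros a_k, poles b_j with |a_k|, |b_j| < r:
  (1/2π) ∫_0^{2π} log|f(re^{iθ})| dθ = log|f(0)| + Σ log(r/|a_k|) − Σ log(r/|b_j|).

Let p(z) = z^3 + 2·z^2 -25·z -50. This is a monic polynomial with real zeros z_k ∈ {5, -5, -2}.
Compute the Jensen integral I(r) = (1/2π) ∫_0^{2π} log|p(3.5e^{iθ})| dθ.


Zeros: -5, -2, 5; r = 3.5.
Inside |z| < r: -2. Outside (|z| ≥ r): -5, 5.
p(0) = -50, so log|p(0)| = log(50) = 3.9120.
Apply Jensen: I(r) = log|p(0)| + Σ_k log(r/|z_k|), summed over zeros inside |z| < r.
  log(r/|z_k|) for z_k = -2: log(3.5/2) = 0.5596
  Outside zeros (-5, 5) contribute nothing to the Jensen sum.
Sum over inside zeros: 0.5596.
I(r) = log|p(0)| + (inside sum) = 3.9120 + 0.5596 = 4.4716.
Note: since some zeros are outside |z| ≤ r, the simplified n·log(r) form does NOT apply — only the inside zeros contribute.

I(r) ≈ 4.4716.


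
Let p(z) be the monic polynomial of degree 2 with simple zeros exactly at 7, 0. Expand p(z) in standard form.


The polynomial is p(z) = ∏_{α ∈ S} (z − α), where S = {7, 0}.
Expanding the product yields: p(z) = z^2 -7·z.
The resulting polynomial has degree 2 and real coefficients as required.

p(z) = z^2 -7·z.


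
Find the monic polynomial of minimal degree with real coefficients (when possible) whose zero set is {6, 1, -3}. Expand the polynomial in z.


The polynomial is p(z) = ∏_{α ∈ S} (z − α), where S = {6, 1, -3}.
Expanding the product yields: p(z) = z^3 -4·z^2 -15·z + 18.
The resulting polynomial has degree 3 and real coefficients as required.

p(z) = z^3 -4·z^2 -15·z + 18.


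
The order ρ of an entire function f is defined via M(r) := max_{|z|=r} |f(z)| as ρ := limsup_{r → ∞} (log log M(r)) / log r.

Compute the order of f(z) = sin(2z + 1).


sin(w) is a linear combination of e^{iw} and e^{−iw} (or e^w, e^{−w} in the hyperbolic case), so |sin(w)| ≤ e^{|w|}. With w = 2z + 1, |w| ≤ 2|z| + 1 = 2r + 1 on |z| = r, giving M(r) ≤ e^{2r + 1}, so ρ ≤ 1. On a suitable ray (z = it for sin/cos; z = t for sinh/cosh, t real → ∞), |sin(2z + 1)| grows like e^{2|t|}/2, so ρ ≥ 1. Hence ρ = 1.
Therefore ρ = 1.

Order ρ = 1.


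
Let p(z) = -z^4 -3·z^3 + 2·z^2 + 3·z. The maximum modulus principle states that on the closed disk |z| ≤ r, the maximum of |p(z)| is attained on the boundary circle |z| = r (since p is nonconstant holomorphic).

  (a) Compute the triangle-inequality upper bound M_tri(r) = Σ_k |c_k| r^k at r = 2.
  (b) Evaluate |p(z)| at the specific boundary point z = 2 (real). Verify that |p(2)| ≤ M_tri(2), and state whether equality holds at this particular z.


Coefficients: c_0 = 0, c_1 = 3, c_2 = 2, c_3 = -3, c_4 = -1. Radius r = 2.
Part (a). Triangle bound: M_tri(r) = Σ_k |c_k| r^k
  = |0|·2^0 + |3|·2^1 + |2|·2^2 + |-3|·2^3 + |-1|·2^4
  = 0 + 6 + 8 + 24 + 16 = 54.
This bounds M(r) := max_{|z|=r} |p(z)| from above; equality holds iff all terms c_k z^k can be made to align in phase at a single z on |z|=r.
Part (b). At z = 2 (real, on the circle |z| = r):
  p(2) = (0)·2^0 + (3)·2^1 + (2)·2^2 + (-3)·2^3 + (-1)·2^4 = -26.
  |p(2)| = 26.
Check: |p(2)| = 26 ≤ 54 = M_tri(2). ✓ Equality does not hold at z = 2 (the coefficients have mixed signs, so the terms do not all align in phase there).

M_tri(2) = 54; |p(2)| = 26; equality at z=2: no.


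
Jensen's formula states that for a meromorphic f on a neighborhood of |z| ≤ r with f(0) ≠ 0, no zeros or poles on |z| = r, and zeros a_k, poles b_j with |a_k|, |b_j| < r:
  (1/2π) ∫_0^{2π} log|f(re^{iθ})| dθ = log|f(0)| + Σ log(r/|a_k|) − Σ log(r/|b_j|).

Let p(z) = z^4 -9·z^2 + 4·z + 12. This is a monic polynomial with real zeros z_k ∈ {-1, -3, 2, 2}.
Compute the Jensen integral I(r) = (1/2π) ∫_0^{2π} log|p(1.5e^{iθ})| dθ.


Zeros: -3, -1, 2, 2; r = 1.5.
Inside |z| < r: -1. Outside (|z| ≥ r): -3, 2, 2.
p(0) = 12, so log|p(0)| = log(12) = 2.4849.
Apply Jensen: I(r) = log|p(0)| + Σ_k log(r/|z_k|), summed over zeros inside |z| < r.
  log(r/|z_k|) for z_k = -1: log(1.5/1) = 0.4055
  Outside zeros (-3, 2, 2) contribute nothing to the Jensen sum.
Sum over inside zeros: 0.4055.
I(r) = log|p(0)| + (inside sum) = 2.4849 + 0.4055 = 2.8904.
Note: since some zeros are outside |z| ≤ r, the simplified n·log(r) form does NOT apply — only the inside zeros contribute.

I(r) ≈ 2.8904.


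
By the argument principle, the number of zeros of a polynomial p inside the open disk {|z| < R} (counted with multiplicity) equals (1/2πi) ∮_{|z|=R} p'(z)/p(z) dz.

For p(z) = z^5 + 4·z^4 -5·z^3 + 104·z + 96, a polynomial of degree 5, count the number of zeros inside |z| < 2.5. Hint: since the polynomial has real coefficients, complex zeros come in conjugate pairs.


The zeros of p are: -3, -4, -1, (2 + 2i), (2 - 2i).
Their magnitudes are: 3, 4, 1, 2.828, 2.828.
Zeros with |z| < R = 2.5: -1.
Count = 1.
By the argument principle, (1/2πi) ∮_{|z|=R} p'(z)/p(z) dz equals exactly this count.

Number of zeros inside |z| < 2.5: 1.


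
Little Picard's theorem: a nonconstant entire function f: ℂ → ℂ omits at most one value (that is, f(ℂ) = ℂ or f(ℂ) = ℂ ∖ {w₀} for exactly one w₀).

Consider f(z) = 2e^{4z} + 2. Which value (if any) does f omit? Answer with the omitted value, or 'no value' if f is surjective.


Little Picard bounds the complement of f(ℂ) to at most one point.
e^{4z} is never zero on ℂ, so 2·e^{4z} takes every value in ℂ ∖ {0}. Adding 2 shifts the range to ℂ ∖ {2}. Thus f omits exactly the value 2.

Omitted value: 2.


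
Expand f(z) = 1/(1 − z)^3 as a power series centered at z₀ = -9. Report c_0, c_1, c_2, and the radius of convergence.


Let w = z − z₀, so z = z₀ + w.
Then 1 − z = 1 − (z₀ + w) = (1 − z₀) − w = 10 − w.
f(z) = 1/(10 − w)^3 = (1/(10)^3) · (1 − w/(10))^{−3}.
By the binomial series (1−u)^{−3} = Σ_{n≥0} C(n+2, 2) u^n for |u|<1, with u = w/(10):
  c_n = C(n+2, 2) / (10)^(n+3).
  c_0 = 1/(10)^3 = 1/1000.
  c_1 = 3/(10)^4 = 3/10000.
  c_2 = 6/(10)^5 = 3/50000.
The series is valid for |w/d| < 1, i.e. |z − z₀| < |d|.
Radius of convergence: R = |1 − z₀| = |10| = 10 (distance from z₀ to the singularity z = 1).

c_0 = 1/1000, c_1 = 3/10000, c_2 = 3/50000; R = 10.


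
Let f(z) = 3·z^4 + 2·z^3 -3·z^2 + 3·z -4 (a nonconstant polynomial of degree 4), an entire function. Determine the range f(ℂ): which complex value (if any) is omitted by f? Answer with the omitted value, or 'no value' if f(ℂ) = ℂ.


Little Picard bounds the complement of f(ℂ) to at most one point.
For every w ∈ ℂ, the equation p(z) − w = 0 is a nonconstant polynomial in z and hence has at least one root by the fundamental theorem of algebra. So p is surjective onto ℂ, omitting no value.

Omitted value: no value.


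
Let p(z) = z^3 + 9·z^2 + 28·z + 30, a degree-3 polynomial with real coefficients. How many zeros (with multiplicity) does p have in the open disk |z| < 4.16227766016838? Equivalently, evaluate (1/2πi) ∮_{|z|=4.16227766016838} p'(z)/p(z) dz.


The zeros of p are: (-3 + 1i), (-3 - 1i), -3.
Their magnitudes are: 3.162, 3.162, 3.
Zeros with |z| < R = 4.16227766016838: (-3 + 1i), (-3 - 1i), -3.
Count = 3.
By the argument principle, (1/2πi) ∮_{|z|=R} p'(z)/p(z) dz equals exactly this count.

Number of zeros inside |z| < 4.16227766016838: 3.


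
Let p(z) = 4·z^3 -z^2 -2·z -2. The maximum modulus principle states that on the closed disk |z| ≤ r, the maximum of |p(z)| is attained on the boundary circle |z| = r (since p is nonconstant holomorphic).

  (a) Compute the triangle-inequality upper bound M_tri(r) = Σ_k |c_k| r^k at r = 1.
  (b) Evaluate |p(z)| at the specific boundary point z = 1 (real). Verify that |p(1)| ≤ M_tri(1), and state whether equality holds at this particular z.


Coefficients: c_0 = -2, c_1 = -2, c_2 = -1, c_3 = 4. Radius r = 1.
Part (a). Triangle bound: M_tri(r) = Σ_k |c_k| r^k
  = |-2|·1^0 + |-2|·1^1 + |-1|·1^2 + |4|·1^3
  = 2 + 2 + 1 + 4 = 9.
This bounds M(r) := max_{|z|=r} |p(z)| from above; equality holds iff all terms c_k z^k can be made to align in phase at a single z on |z|=r.
Part (b). At z = 1 (real, on the circle |z| = r):
  p(1) = (-2)·1^0 + (-2)·1^1 + (-1)·1^2 + (4)·1^3 = -1.
  |p(1)| = 1.
Check: |p(1)| = 1 ≤ 9 = M_tri(1). ✓ Equality does not hold at z = 1 (the coefficients have mixed signs, so the terms do not all align in phase there).

M_tri(1) = 9; |p(1)| = 1; equality at z=1: no.


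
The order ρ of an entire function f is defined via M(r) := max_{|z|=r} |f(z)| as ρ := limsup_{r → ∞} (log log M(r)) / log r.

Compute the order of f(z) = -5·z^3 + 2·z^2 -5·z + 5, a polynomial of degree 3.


|f(z)| ≤ Σ|c_k|·r^k = O(r^3) as r → ∞. Polynomial growth is O(e^{r^ε}) for every ε > 0 (since r^3/e^{r^ε} → 0), so ρ ≤ ε for all ε > 0, i.e. ρ = 0. Every nonconstant polynomial has order 0.
Therefore ρ = 0.

Order ρ = 0.


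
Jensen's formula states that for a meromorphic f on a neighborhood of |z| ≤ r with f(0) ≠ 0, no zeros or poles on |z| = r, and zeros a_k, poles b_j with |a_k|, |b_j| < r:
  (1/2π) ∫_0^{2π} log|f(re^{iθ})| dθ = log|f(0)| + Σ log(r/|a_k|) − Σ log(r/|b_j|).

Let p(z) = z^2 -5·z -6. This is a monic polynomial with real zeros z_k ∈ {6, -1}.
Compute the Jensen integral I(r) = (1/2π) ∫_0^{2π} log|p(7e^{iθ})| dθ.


Zeros: -1, 6; r = 7.
Inside |z| < r: -1, 6. Outside (|z| ≥ r): ∅.
p(0) = -6, so log|p(0)| = log(6) = 1.7918.
Apply Jensen: I(r) = log|p(0)| + Σ_k log(r/|z_k|), summed over zeros inside |z| < r.
  log(r/|z_k|) for z_k = 6: log(7/6) = 0.1542
  log(r/|z_k|) for z_k = -1: log(7/1) = 1.9459
Sum over inside zeros: 2.1001.
I(r) = log|p(0)| + (inside sum) = 1.7918 + 2.1001 = 3.8918.
Closed form (all zeros inside, monic): I(r) = n·log(r) = 2·log(7) = 3.8918. ✓

I(r) ≈ 3.8918.


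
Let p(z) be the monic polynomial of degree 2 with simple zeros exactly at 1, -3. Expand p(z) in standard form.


The polynomial is p(z) = ∏_{α ∈ S} (z − α), where S = {1, -3}.
Expanding the product yields: p(z) = z^2 + 2·z -3.
The resulting polynomial has degree 2 and real coefficients as required.

p(z) = z^2 + 2·z -3.


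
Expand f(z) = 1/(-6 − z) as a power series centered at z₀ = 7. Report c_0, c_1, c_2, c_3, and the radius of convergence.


Let w = z − z₀, so z = z₀ + w.
Then -6 − z = -6 − (z₀ + w) = (-6 − z₀) − w = -13 − w.
f(z) = 1/(-13 − w) = (1/(-13)) · 1/(1 − w/(-13)) = Σ_{n≥0} w^n / (-13)^(n+1).
So c_n = 1/(-13)^(n+1):
  c_0 = 1/(-13)^1 = -1/13.
  c_1 = 1/(-13)^2 = 1/169.
  c_2 = 1/(-13)^3 = -1/2197.
  c_3 = 1/(-13)^4 = 1/28561.
The series is valid for |w/d| < 1, i.e. |z − z₀| < |d|.
Radius of convergence: R = |-6 − z₀| = |-13| = 13 (distance from z₀ to the singularity z = -6).

c_0 = -1/13, c_1 = 1/169, c_2 = -1/2197, c_3 = 1/28561; R = 13.


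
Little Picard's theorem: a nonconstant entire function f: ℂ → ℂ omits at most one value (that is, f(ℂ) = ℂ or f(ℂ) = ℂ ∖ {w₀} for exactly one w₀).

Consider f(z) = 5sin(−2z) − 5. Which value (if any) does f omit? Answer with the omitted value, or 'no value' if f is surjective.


Little Picard bounds the complement of f(ℂ) to at most one point.
sin is entire and surjective onto ℂ: for every w ∈ ℂ, sin(ζ) = w has a solution ζ ∈ ℂ (e.g., via the complex inverse arcsin). With ζ = −2z this gives z = ζ/(-2). Then 5·sin(−2z) takes every value in 5·ℂ = ℂ, and adding -5 is a bijection of ℂ. So f is surjective and omits no value. (Note: only on the real line is sin bounded by [−1, 1].)

Omitted value: no value.


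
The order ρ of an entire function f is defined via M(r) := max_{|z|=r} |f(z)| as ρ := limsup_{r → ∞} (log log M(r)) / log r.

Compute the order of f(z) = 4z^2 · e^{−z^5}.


M(r) = max_{|z|=r} |4|·|z|^2·|e^{−z^5}| = 4·r^2 · e^{1r^5} (the factors attain their maxima compatibly on |z|=r). Then log M(r) = log 4 + 2·log r + 1r^5, dominated by the last term, so log log M(r) ~ 5·log r. The polynomial factor 4z^2 contributes only a log r term and does not affect the order. ρ = 5.
Therefore ρ = 5.

Order ρ = 5.


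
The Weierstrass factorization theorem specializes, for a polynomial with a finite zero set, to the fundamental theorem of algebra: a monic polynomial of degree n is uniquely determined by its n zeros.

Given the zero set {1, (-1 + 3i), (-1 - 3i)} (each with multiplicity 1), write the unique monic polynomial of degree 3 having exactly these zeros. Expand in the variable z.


The polynomial is p(z) = ∏_{α ∈ S} (z − α), where S = {1, (-1 + 3i), (-1 - 3i)}.
Expanding the product yields: p(z) = z^3 + z^2 + 8·z -10.
Note conjugate pairs combine to real quadratics: (z − (-1+3i))(z − (-1−3i)) = z² + 2z + 10.
The resulting polynomial has degree 3 and real coefficients as required.

p(z) = z^3 + z^2 + 8·z -10.


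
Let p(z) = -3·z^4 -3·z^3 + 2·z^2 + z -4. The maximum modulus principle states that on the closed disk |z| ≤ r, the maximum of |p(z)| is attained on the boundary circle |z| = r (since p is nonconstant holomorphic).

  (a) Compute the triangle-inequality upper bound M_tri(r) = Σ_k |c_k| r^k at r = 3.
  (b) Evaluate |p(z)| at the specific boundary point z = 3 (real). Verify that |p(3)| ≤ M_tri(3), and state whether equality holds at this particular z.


Coefficients: c_0 = -4, c_1 = 1, c_2 = 2, c_3 = -3, c_4 = -3. Radius r = 3.
Part (a). Triangle bound: M_tri(r) = Σ_k |c_k| r^k
  = |-4|·3^0 + |1|·3^1 + |2|·3^2 + |-3|·3^3 + |-3|·3^4
  = 4 + 3 + 18 + 81 + 243 = 349.
This bounds M(r) := max_{|z|=r} |p(z)| from above; equality holds iff all terms c_k z^k can be made to align in phase at a single z on |z|=r.
Part (b). At z = 3 (real, on the circle |z| = r):
  p(3) = (-4)·3^0 + (1)·3^1 + (2)·3^2 + (-3)·3^3 + (-3)·3^4 = -307.
  |p(3)| = 307.
Check: |p(3)| = 307 ≤ 349 = M_tri(3). ✓ Equality does not hold at z = 3 (the coefficients have mixed signs, so the terms do not all align in phase there).

M_tri(3) = 349; |p(3)| = 307; equality at z=3: no.


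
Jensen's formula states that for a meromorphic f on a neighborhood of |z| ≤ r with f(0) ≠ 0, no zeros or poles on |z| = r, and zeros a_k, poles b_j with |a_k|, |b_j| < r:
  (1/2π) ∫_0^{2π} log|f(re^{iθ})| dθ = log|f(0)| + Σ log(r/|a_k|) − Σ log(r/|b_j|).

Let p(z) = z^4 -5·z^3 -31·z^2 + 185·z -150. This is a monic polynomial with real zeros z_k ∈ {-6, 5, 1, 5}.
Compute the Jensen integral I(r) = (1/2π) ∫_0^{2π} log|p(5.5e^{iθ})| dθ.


Zeros: -6, 1, 5, 5; r = 5.5.
Inside |z| < r: 1, 5, 5. Outside (|z| ≥ r): -6.
p(0) = -150, so log|p(0)| = log(150) = 5.0106.
Apply Jensen: I(r) = log|p(0)| + Σ_k log(r/|z_k|), summed over zeros inside |z| < r.
  log(r/|z_k|) for z_k = 5: log(5.5/5) = 0.0953
  log(r/|z_k|) for z_k = 1: log(5.5/1) = 1.7047
  log(r/|z_k|) for z_k = 5: log(5.5/5) = 0.0953
  Outside zeros (-6) contribute nothing to the Jensen sum.
Sum over inside zeros: 1.8954.
I(r) = log|p(0)| + (inside sum) = 5.0106 + 1.8954 = 6.9060.
Note: since some zeros are outside |z| ≤ r, the simplified n·log(r) form does NOT apply — only the inside zeros contribute.

I(r) ≈ 6.9060.


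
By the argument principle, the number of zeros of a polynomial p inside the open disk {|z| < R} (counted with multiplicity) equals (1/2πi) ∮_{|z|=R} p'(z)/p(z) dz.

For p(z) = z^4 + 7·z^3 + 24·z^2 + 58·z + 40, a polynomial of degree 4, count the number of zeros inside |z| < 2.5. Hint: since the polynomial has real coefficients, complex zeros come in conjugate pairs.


The zeros of p are: -1, (-1 + 3i), (-1 - 3i), -4.
Their magnitudes are: 1, 3.162, 3.162, 4.
Zeros with |z| < R = 2.5: -1.
Count = 1.
By the argument principle, (1/2πi) ∮_{|z|=R} p'(z)/p(z) dz equals exactly this count.

Number of zeros inside |z| < 2.5: 1.


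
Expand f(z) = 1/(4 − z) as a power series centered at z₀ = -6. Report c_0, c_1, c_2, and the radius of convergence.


Let w = z − z₀, so z = z₀ + w.
Then 4 − z = 4 − (z₀ + w) = (4 − z₀) − w = 10 − w.
f(z) = 1/(10 − w) = (1/(10)) · 1/(1 − w/(10)) = Σ_{n≥0} w^n / (10)^(n+1).
So c_n = 1/(10)^(n+1):
  c_0 = 1/(10)^1 = 1/10.
  c_1 = 1/(10)^2 = 1/100.
  c_2 = 1/(10)^3 = 1/1000.
The series is valid for |w/d| < 1, i.e. |z − z₀| < |d|.
Radius of convergence: R = |4 − z₀| = |10| = 10 (distance from z₀ to the singularity z = 4).

c_0 = 1/10, c_1 = 1/100, c_2 = 1/1000; R = 10.


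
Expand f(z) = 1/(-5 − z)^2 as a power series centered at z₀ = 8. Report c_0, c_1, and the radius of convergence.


Let w = z − z₀, so z = z₀ + w.
Then -5 − z = -5 − (z₀ + w) = (-5 − z₀) − w = -13 − w.
f(z) = 1/(-13 − w)^2 = (1/(-13)^2) · (1 − w/(-13))^{−2}.
By the binomial series (1−u)^{−2} = Σ_{n≥0} C(n+1, 1) u^n for |u|<1, with u = w/(-13):
  c_n = C(n+1, 1) / (-13)^(n+2).
  c_0 = 1/(-13)^2 = 1/169.
  c_1 = 2/(-13)^3 = -2/2197.
The series is valid for |w/d| < 1, i.e. |z − z₀| < |d|.
Radius of convergence: R = |-5 − z₀| = |-13| = 13 (distance from z₀ to the singularity z = -5).

c_0 = 1/169, c_1 = -2/2197; R = 13.


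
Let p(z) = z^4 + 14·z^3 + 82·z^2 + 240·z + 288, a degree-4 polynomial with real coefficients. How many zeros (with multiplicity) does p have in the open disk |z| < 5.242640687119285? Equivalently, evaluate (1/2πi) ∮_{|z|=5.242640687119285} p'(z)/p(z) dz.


The zeros of p are: (-3 + 3i), (-3 - 3i), -4, -4.
Their magnitudes are: 4.243, 4.243, 4, 4.
Zeros with |z| < R = 5.242640687119285: (-3 + 3i), (-3 - 3i), -4, -4.
Count = 4.
By the argument principle, (1/2πi) ∮_{|z|=R} p'(z)/p(z) dz equals exactly this count.

Number of zeros inside |z| < 5.242640687119285: 4.


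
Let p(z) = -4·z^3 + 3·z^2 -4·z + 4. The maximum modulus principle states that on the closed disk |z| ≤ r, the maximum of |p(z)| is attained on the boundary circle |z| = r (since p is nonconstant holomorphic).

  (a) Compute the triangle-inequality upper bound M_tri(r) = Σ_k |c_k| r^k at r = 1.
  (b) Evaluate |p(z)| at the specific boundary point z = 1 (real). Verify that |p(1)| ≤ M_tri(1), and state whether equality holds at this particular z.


Coefficients: c_0 = 4, c_1 = -4, c_2 = 3, c_3 = -4. Radius r = 1.
Part (a). Triangle bound: M_tri(r) = Σ_k |c_k| r^k
  = |4|·1^0 + |-4|·1^1 + |3|·1^2 + |-4|·1^3
  = 4 + 4 + 3 + 4 = 15.
This bounds M(r) := max_{|z|=r} |p(z)| from above; equality holds iff all terms c_k z^k can be made to align in phase at a single z on |z|=r.
Part (b). At z = 1 (real, on the circle |z| = r):
  p(1) = (4)·1^0 + (-4)·1^1 + (3)·1^2 + (-4)·1^3 = -1.
  |p(1)| = 1.
Check: |p(1)| = 1 ≤ 15 = M_tri(1). ✓ Equality does not hold at z = 1 (the coefficients have mixed signs, so the terms do not all align in phase there).

M_tri(1) = 15; |p(1)| = 1; equality at z=1: no.


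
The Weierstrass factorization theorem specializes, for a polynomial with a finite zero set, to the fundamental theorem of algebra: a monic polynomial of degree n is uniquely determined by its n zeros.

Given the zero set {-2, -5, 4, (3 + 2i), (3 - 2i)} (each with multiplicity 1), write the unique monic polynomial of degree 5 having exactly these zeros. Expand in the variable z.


The polynomial is p(z) = ∏_{α ∈ S} (z − α), where S = {-2, -5, 4, (3 + 2i), (3 - 2i)}.
Expanding the product yields: p(z) = z^5 -3·z^4 -23·z^3 + 107·z^2 + 6·z -520.
Note conjugate pairs combine to real quadratics: (z − (3+2i))(z − (3−2i)) = z² − 6z + 13.
The resulting polynomial has degree 5 and real coefficients as required.

p(z) = z^5 -3·z^4 -23·z^3 + 107·z^2 + 6·z -520.


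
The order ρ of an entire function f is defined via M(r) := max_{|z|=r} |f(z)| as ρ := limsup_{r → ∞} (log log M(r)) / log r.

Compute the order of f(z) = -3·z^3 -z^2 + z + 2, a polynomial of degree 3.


|f(z)| ≤ Σ|c_k|·r^k = O(r^3) as r → ∞. Polynomial growth is O(e^{r^ε}) for every ε > 0 (since r^3/e^{r^ε} → 0), so ρ ≤ ε for all ε > 0, i.e. ρ = 0. Every nonconstant polynomial has order 0.
Therefore ρ = 0.

Order ρ = 0.


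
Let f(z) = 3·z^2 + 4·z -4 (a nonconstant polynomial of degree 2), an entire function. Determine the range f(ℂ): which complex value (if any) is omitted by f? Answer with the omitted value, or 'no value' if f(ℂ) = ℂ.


Little Picard bounds the complement of f(ℂ) to at most one point.
For every w ∈ ℂ, the equation p(z) − w = 0 is a nonconstant polynomial in z and hence has at least one root by the fundamental theorem of algebra. So p is surjective onto ℂ, omitting no value.

Omitted value: no value.


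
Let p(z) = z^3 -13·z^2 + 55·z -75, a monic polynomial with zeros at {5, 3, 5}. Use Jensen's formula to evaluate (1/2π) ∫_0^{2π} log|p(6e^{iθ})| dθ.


Zeros: 3, 5, 5; r = 6.
Inside |z| < r: 3, 5, 5. Outside (|z| ≥ r): ∅.
p(0) = -75, so log|p(0)| = log(75) = 4.3175.
Apply Jensen: I(r) = log|p(0)| + Σ_k log(r/|z_k|), summed over zeros inside |z| < r.
  log(r/|z_k|) for z_k = 5: log(6/5) = 0.1823
  log(r/|z_k|) for z_k = 3: log(6/3) = 0.6931
  log(r/|z_k|) for z_k = 5: log(6/5) = 0.1823
Sum over inside zeros: 1.0578.
I(r) = log|p(0)| + (inside sum) = 4.3175 + 1.0578 = 5.3753.
Closed form (all zeros inside, monic): I(r) = n·log(r) = 3·log(6) = 5.3753. ✓

I(r) ≈ 5.3753.


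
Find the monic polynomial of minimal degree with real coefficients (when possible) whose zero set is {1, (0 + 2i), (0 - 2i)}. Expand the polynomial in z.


The polynomial is p(z) = ∏_{α ∈ S} (z − α), where S = {1, (0 + 2i), (0 - 2i)}.
Expanding the product yields: p(z) = z^3 -z^2 + 4·z -4.
Note conjugate pairs combine to real quadratics: (z − (0+2i))(z − (0−2i)) = z² + 4.
The resulting polynomial has degree 3 and real coefficients as required.

p(z) = z^3 -z^2 + 4·z -4.


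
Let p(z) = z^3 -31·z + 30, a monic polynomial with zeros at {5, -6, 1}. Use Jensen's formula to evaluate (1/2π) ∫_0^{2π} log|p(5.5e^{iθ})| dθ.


Zeros: -6, 1, 5; r = 5.5.
Inside |z| < r: 1, 5. Outside (|z| ≥ r): -6.
p(0) = 30, so log|p(0)| = log(30) = 3.4012.
Apply Jensen: I(r) = log|p(0)| + Σ_k log(r/|z_k|), summed over zeros inside |z| < r.
  log(r/|z_k|) for z_k = 5: log(5.5/5) = 0.0953
  log(r/|z_k|) for z_k = 1: log(5.5/1) = 1.7047
  Outside zeros (-6) contribute nothing to the Jensen sum.
Sum over inside zeros: 1.8001.
I(r) = log|p(0)| + (inside sum) = 3.4012 + 1.8001 = 5.2013.
Note: since some zeros are outside |z| ≤ r, the simplified n·log(r) form does NOT apply — only the inside zeros contribute.

I(r) ≈ 5.2013.


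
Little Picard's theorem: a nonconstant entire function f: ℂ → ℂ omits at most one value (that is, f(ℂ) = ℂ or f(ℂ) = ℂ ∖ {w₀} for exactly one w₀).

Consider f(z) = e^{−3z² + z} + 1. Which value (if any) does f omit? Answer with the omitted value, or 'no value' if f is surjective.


Little Picard bounds the complement of f(ℂ) to at most one point.
The exponent g(z) = −3z² + z is a nonconstant polynomial, hence surjective onto ℂ. So e^{g(z)} takes every value in {e^w : w ∈ ℂ} = ℂ ∖ {0}. Adding 1 shifts the range to ℂ ∖ {1}. f omits exactly 1.

Omitted value: 1.


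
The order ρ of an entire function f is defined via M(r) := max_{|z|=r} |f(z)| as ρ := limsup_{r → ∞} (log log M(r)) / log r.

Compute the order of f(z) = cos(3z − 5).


cos(w) is a linear combination of e^{iw} and e^{−iw} (or e^w, e^{−w} in the hyperbolic case), so |cos(w)| ≤ e^{|w|}. With w = 3z − 5, |w| ≤ 3|z| + 5 = 3r + 5 on |z| = r, giving M(r) ≤ e^{3r + 5}, so ρ ≤ 1. On a suitable ray (z = it for sin/cos; z = t for sinh/cosh, t real → ∞), |cos(3z − 5)| grows like e^{3|t|}/2, so ρ ≥ 1. Hence ρ = 1.
Therefore ρ = 1.

Order ρ = 1.


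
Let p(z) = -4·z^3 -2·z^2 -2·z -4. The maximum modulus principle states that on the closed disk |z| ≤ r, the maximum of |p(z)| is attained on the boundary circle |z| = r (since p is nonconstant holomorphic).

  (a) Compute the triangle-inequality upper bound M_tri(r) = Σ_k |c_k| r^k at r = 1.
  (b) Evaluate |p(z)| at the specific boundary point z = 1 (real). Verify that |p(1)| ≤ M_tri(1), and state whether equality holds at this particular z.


Coefficients: c_0 = -4, c_1 = -2, c_2 = -2, c_3 = -4. Radius r = 1.
Part (a). Triangle bound: M_tri(r) = Σ_k |c_k| r^k
  = |-4|·1^0 + |-2|·1^1 + |-2|·1^2 + |-4|·1^3
  = 4 + 2 + 2 + 4 = 12.
This bounds M(r) := max_{|z|=r} |p(z)| from above; equality holds iff all terms c_k z^k can be made to align in phase at a single z on |z|=r.
Part (b). At z = 1 (real, on the circle |z| = r):
  p(1) = (-4)·1^0 + (-2)·1^1 + (-2)·1^2 + (-4)·1^3 = -12.
  |p(1)| = 12.
Since all nonzero coefficients share the same sign, |p(1)| = 12 = M_tri(1); the triangle bound is attained at z = 1, so in fact M(r) = 12.

M_tri(1) = 12; |p(1)| = 12; equality at z=1: yes.


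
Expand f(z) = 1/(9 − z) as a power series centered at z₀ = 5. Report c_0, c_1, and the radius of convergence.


Let w = z − z₀, so z = z₀ + w.
Then 9 − z = 9 − (z₀ + w) = (9 − z₀) − w = 4 − w.
f(z) = 1/(4 − w) = (1/(4)) · 1/(1 − w/(4)) = Σ_{n≥0} w^n / (4)^(n+1).
So c_n = 1/(4)^(n+1):
  c_0 = 1/(4)^1 = 1/4.
  c_1 = 1/(4)^2 = 1/16.
The series is valid for |w/d| < 1, i.e. |z − z₀| < |d|.
Radius of convergence: R = |9 − z₀| = |4| = 4 (distance from z₀ to the singularity z = 9).

c_0 = 1/4, c_1 = 1/16; R = 4.


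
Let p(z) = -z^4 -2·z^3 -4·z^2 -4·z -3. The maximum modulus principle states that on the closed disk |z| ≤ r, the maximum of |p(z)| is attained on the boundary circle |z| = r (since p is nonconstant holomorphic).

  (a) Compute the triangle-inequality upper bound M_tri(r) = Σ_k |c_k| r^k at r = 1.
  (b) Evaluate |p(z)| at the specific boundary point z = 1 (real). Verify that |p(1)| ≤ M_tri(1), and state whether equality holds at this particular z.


Coefficients: c_0 = -3, c_1 = -4, c_2 = -4, c_3 = -2, c_4 = -1. Radius r = 1.
Part (a). Triangle bound: M_tri(r) = Σ_k |c_k| r^k
  = |-3|·1^0 + |-4|·1^1 + |-4|·1^2 + |-2|·1^3 + |-1|·1^4
  = 3 + 4 + 4 + 2 + 1 = 14.
This bounds M(r) := max_{|z|=r} |p(z)| from above; equality holds iff all terms c_k z^k can be made to align in phase at a single z on |z|=r.
Part (b). At z = 1 (real, on the circle |z| = r):
  p(1) = (-3)·1^0 + (-4)·1^1 + (-4)·1^2 + (-2)·1^3 + (-1)·1^4 = -14.
  |p(1)| = 14.
Since all nonzero coefficients share the same sign, |p(1)| = 14 = M_tri(1); the triangle bound is attained at z = 1, so in fact M(r) = 14.

M_tri(1) = 14; |p(1)| = 14; equality at z=1: yes.


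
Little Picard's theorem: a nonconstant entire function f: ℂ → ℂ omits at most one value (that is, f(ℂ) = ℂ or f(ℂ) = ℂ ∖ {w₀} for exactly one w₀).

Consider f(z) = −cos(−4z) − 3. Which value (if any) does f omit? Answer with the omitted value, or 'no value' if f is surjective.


Little Picard bounds the complement of f(ℂ) to at most one point.
cos is entire and surjective onto ℂ: for every w ∈ ℂ, cos(ζ) = w has a solution ζ ∈ ℂ (e.g., via the complex inverse arccos). With ζ = −4z this gives z = ζ/(-4). Then -1·cos(−4z) takes every value in -1·ℂ = ℂ, and adding -3 is a bijection of ℂ. So f is surjective and omits no value. (Note: only on the real line is cos bounded by [−1, 1].)

Omitted value: no value.


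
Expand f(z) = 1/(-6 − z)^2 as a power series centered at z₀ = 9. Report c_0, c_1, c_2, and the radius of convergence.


Let w = z − z₀, so z = z₀ + w.
Then -6 − z = -6 − (z₀ + w) = (-6 − z₀) − w = -15 − w.
f(z) = 1/(-15 − w)^2 = (1/(-15)^2) · (1 − w/(-15))^{−2}.
By the binomial series (1−u)^{−2} = Σ_{n≥0} C(n+1, 1) u^n for |u|<1, with u = w/(-15):
  c_n = C(n+1, 1) / (-15)^(n+2).
  c_0 = 1/(-15)^2 = 1/225.
  c_1 = 2/(-15)^3 = -2/3375.
  c_2 = 3/(-15)^4 = 1/16875.
The series is valid for |w/d| < 1, i.e. |z − z₀| < |d|.
Radius of convergence: R = |-6 − z₀| = |-15| = 15 (distance from z₀ to the singularity z = -6).

c_0 = 1/225, c_1 = -2/3375, c_2 = 1/16875; R = 15.


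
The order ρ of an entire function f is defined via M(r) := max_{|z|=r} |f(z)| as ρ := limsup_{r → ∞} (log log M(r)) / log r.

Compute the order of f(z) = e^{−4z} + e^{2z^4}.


Each summand is entire of order 1 and 4 respectively (as in the single-exponential case). The order of a sum is at most the max of the orders, so ρ ≤ 4. For the lower bound: on |z|=r choose arg z so that 2z^4 is real positive; then |e^{2z^4}| = e^{2r^4} while |e^{-4z}| ≤ e^{4r^1} = o(e^{2r^4}). So |f| ≥ e^{2r^4}(1 − o(1)) and ρ ≥ 4. Hence ρ = max(1, 4) = 4.
Therefore ρ = 4.

Order ρ = 4.
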